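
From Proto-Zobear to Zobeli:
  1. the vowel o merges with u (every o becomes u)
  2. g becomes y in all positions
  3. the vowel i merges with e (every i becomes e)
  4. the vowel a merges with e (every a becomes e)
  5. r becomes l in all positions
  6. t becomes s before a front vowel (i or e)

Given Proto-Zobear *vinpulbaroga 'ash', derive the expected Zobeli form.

venpulbeluye

Zobeli: *vinpulbaroga > vinpulbaruga > vinpulbaruya > venpulbaruya > venpulberuye > venpulbeluye  (by vowel merger, unconditioned shift, vowel merger, vowel merger, unconditioned shift)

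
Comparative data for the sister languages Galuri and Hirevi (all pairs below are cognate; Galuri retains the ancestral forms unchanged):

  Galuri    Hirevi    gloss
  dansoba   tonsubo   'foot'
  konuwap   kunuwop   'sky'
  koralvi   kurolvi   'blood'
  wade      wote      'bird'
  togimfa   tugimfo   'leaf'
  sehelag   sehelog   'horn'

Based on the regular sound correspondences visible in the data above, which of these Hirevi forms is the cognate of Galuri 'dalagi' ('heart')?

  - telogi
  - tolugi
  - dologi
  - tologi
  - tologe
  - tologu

dansoba ~ tonsubo — Galuri d corresponds to Hirevi t word-initially before a back vowel.
koralvi ~ kurolvi, wade ~ wote — Galuri a corresponds to Hirevi o after a consonant, before a consonant other than r, m, n, p, b, f, v.
Applying these to Galuri 'dalagi':
  dalagi → talagi   (d→t word-initially before a back vowel)
  talagi → tolagi   (a→o after a consonant, before a consonant other than r, m, n, p, b, f, v)
  tolagi → tologi   (a→o after a consonant, before a consonant other than r, m, n, p, b, f, v)
So the Hirevi cognate is 'tologi'.

tologi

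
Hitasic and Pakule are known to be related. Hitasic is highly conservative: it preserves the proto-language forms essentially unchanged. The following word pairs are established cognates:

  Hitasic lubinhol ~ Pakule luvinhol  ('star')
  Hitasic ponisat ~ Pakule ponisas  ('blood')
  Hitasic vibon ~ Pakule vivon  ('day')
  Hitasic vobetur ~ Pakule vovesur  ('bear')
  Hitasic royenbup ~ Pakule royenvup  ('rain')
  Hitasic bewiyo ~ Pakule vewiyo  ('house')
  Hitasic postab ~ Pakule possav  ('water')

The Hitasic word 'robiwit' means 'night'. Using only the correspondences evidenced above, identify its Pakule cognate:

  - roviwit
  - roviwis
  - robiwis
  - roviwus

roviwis

lubinhol ~ luvinhol — Hitasic b corresponds to Pakule v between vowels (before a front vowel).
ponisat ~ ponisas — Hitasic t corresponds to Pakule s word-finally.
Applying these to Hitasic 'robiwit':
  robiwit → roviwit   (b→v between vowels (before a front vowel))
  roviwit → roviwis   (t→s word-finally)
So the Pakule cognate is 'roviwis'.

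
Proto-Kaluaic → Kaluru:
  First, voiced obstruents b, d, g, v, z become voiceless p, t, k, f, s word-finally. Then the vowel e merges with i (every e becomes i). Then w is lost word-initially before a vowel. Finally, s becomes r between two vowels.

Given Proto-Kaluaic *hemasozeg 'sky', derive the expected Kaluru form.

himarozik

Kaluru: *hemasozeg
  hemasozeg → hemasozek   [final devoicing]
  hemasozek → himasozik   [vowel merger]
  himasozik (rule 3 does not apply)
  himasozik → himarozik   [rhotacism]
  giving Kaluru himarozik.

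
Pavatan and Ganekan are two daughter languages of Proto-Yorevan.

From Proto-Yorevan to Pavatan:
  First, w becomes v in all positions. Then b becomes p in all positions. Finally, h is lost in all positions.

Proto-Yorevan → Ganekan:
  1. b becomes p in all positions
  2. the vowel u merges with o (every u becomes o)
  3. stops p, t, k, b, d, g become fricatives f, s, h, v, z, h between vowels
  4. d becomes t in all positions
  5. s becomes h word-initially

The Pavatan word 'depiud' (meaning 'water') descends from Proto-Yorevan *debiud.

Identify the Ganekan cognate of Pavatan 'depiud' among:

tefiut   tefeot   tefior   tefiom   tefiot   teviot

tefiot

Ganekan: *debiud > depiud > depiod > defiod > tefiot  (by unconditioned shift, vowel merger, intervocalic lenition, unconditioned shift)
The other candidates each miss or misapply at least one Ganekan change.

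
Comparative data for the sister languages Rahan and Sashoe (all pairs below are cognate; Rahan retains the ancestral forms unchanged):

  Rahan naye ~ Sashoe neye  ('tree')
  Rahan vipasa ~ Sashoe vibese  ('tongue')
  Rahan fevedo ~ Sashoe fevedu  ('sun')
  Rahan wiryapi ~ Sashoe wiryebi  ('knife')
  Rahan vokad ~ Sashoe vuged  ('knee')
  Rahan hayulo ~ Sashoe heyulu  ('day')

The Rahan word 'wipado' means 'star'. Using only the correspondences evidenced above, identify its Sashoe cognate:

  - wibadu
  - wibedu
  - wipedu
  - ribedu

wibedu

vipasa ~ vibese — Rahan p corresponds to Sashoe b between vowels (before a back vowel).
naye ~ neye, vipasa ~ vibese — Rahan a corresponds to Sashoe e after a consonant, before a consonant other than r, m, n, p, b, f, v.
fevedo ~ fevedu, hayulo ~ heyulu — Rahan o corresponds to Sashoe u word-finally.
Applying these to Rahan 'wipado':
  wipado → wibado   (p→b between vowels (before a back vowel))
  wibado → wibedo   (a→e after a consonant, before a consonant other than r, m, n, p, b, f, v)
  wibedo → wibedu   (o→u word-finally)
So the Sashoe cognate is 'wibedu'.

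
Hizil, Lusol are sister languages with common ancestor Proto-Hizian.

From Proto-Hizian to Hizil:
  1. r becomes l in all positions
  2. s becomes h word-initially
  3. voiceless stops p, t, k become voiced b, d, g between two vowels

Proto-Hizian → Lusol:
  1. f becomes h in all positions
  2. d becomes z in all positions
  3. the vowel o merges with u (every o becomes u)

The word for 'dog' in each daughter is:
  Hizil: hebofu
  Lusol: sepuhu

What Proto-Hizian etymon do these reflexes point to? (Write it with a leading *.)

*sepofu

Position 4: Hizil has o, Lusol has u. Hizil preserves o here (none of its changes turn any other segment into o), so the proto-segment is *o.
Position 1: Hizil has h, Lusol has s. Lusol preserves s here (none of its changes turn any other segment into s), so the proto-segment is *s.
Position 5: Hizil has f, Lusol has h. Hizil preserves f here (none of its changes turn any other segment into f), so the proto-segment is *f.
Verify the candidate proto-form against each daughter:
Hizil: *sepofu > hepofu > hebofu  (by debuccalisation, intervocalic voicing)
Lusol: start from *sepofu.
  rule 1 (unconditioned shift): sepofu → sepohu
  rule 2: no change — sepohu
  rule 3 (vowel merger): sepohu → sepuhu
  ⇒ Lusol sepuhu
Only *sepofu yields all of Hizil hebofu, Lusol sepuhu.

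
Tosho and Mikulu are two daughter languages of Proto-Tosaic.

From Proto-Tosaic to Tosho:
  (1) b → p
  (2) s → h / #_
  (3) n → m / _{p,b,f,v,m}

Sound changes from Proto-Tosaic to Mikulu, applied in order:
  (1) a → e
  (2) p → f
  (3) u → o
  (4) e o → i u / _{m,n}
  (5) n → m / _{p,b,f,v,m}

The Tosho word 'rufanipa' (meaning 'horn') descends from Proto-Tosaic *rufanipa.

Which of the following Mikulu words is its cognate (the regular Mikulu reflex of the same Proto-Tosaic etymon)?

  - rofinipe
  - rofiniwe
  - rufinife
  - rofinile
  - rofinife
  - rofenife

rofinife

Mikulu: *rufanipa
  rufanipa → rufenipe   [vowel merger]
  rufenipe → rufenife   [unconditioned shift]
  rufenife → rofenife   [vowel merger]
  rofenife → rofinife   [pre-nasal raising]
  rofinife (rule 5 does not apply)
  giving Mikulu rofinife.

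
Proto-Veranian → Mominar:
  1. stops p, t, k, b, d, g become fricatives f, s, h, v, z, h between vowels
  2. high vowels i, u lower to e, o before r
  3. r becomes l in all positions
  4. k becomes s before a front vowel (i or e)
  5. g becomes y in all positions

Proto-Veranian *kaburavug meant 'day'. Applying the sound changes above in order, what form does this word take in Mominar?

Mominar: *kaburavug > kavuravug > kavoravug > kavolavug > kavolavuy  (by intervocalic lenition, pre-rhotic lowering, unconditioned shift, unconditioned shift)

kavolavuy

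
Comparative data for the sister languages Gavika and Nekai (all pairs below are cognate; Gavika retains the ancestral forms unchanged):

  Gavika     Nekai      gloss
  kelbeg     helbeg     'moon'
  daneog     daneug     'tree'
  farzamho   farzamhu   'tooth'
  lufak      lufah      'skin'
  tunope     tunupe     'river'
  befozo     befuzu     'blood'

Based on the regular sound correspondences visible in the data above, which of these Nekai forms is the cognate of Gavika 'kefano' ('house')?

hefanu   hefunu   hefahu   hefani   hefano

hefanu

kelbeg ~ helbeg — Gavika k corresponds to Nekai h word-initially before a front vowel.
farzamho ~ farzamhu, befozo ~ befuzu — Gavika o corresponds to Nekai u word-finally.
Applying these to Gavika 'kefano':
  kefano → hefano   (k→h word-initially before a front vowel)
  hefano → hefanu   (o→u word-finally)
So the Nekai cognate is 'hefanu'.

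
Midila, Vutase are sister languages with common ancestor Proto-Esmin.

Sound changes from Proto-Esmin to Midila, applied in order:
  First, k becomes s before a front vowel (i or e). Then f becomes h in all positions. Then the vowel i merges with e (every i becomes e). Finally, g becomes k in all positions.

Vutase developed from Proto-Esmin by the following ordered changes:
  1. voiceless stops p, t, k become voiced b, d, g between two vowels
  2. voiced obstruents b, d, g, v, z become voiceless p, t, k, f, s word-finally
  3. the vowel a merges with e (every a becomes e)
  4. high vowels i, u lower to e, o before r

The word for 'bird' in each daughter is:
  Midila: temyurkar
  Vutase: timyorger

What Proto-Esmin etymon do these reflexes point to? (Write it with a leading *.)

Position 7: Midila has k, Vutase has g. Taking the neighbouring segments as reconstructed: Midila k could go back to *k or *g; Vutase g can only go back to *g — the one source consistent with every daughter is *g.
Position 8: Midila has a, Vutase has e. Midila preserves a here (none of its changes turn any other segment into a), so the proto-segment is *a.
Continuing position by position gives *timyurgar; check it forward:
Midila: start from *timyurgar.
  rule 1: no change — timyurgar
  rule 2: no change — timyurgar
  rule 3 (vowel merger): timyurgar → temyurgar
  rule 4 (unconditioned shift): temyurgar → temyurkar
  ⇒ Midila temyurkar
Vutase: *timyurgar
  timyurgar (rule 1 does not apply)
  timyurgar (rule 2 does not apply)
  timyurgar → timyurger   [vowel merger]
  timyurger → timyorger   [pre-rhotic lowering]
  giving Vutase timyorger.
No other proto-form is consistent with every reflex, so the reconstruction is *timyurgar.

*timyurgar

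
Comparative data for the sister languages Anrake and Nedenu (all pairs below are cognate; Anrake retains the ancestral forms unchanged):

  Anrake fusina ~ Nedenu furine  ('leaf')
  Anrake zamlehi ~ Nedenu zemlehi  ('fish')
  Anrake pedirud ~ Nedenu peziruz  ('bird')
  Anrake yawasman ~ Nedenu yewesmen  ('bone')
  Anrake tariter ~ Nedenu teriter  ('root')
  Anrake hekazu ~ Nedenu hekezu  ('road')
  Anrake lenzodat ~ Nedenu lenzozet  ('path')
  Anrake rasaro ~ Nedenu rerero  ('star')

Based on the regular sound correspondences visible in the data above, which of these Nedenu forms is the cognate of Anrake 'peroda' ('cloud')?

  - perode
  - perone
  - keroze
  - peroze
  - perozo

peroze

lenzodat ~ lenzozet — Anrake d corresponds to Nedenu z between vowels (before a back vowel).
fusina ~ furine — Anrake a corresponds to Nedenu e word-finally.
Applying these to Anrake 'peroda':
  peroda → peroza   (d→z between vowels (before a back vowel))
  peroza → peroze   (a→e word-finally)
So the Nedenu cognate is 'peroze'.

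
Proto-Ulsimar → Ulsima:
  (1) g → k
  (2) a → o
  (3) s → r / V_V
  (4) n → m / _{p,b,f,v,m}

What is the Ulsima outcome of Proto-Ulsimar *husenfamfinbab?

Ulsima: *husenfamfinbab > husenfomfinbob > hurenfomfinbob > huremfomfimbob  (by vowel merger, rhotacism, nasal place assimilation)

huremfomfimbob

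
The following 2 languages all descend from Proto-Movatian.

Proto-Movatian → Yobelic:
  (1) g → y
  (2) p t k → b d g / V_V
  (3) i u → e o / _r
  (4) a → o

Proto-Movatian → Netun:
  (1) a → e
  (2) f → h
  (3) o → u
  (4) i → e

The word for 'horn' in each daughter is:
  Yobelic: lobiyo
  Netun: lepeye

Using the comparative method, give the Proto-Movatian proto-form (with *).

Position 4: Yobelic has i, Netun has e. Yobelic preserves i here (none of its changes turn any other segment into i), so the proto-segment is *i.
Position 2: Yobelic has o, Netun has e. Taking the neighbouring segments as reconstructed: Yobelic o could go back to *a or *o; Netun e could go back to *a or *e or *i — the one source consistent with every daughter is *a.
Position 6: Yobelic has o, Netun has e. Taking the neighbouring segments as reconstructed: Yobelic o could go back to *a or *o; Netun e could go back to *a or *e or *i — the one source consistent with every daughter is *a.
Verify the candidate proto-form against each daughter:
Yobelic: start from *lapiya.
  rule 1: no change — lapiya
  rule 2 (intervocalic voicing): lapiya → labiya
  rule 3: no change — labiya
  rule 4 (vowel merger): labiya → lobiyo
  ⇒ Yobelic lobiyo
Netun: *lapiya > lepiye > lepeye  (by vowel merger, vowel merger)
Only *lapiya yields all of Yobelic lobiyo, Netun lepeye.

*lapiya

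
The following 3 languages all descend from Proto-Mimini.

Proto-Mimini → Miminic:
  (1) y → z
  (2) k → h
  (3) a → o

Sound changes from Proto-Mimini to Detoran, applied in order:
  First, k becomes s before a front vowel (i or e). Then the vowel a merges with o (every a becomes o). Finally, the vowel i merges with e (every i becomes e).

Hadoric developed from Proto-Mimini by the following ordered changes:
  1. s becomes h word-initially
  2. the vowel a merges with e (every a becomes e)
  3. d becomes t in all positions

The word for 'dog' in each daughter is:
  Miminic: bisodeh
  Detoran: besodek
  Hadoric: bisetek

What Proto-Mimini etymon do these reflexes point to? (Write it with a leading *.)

*bisadek

Position 5: Miminic has d, Detoran has d, Hadoric has t. Miminic preserves d here (none of its changes turn any other segment into d), so the proto-segment is *d.
Position 2: Miminic has i, Detoran has e, Hadoric has i. Miminic preserves i here (none of its changes turn any other segment into i), so the proto-segment is *i.
Continuing position by position gives *bisadek; check it forward:
Miminic: *bisadek
  bisadek (rule 1 does not apply)
  bisadek → bisadeh   [unconditioned shift]
  bisadeh → bisodeh   [vowel merger]
  giving Miminic bisodeh.
Detoran: start from *bisadek.
  rule 1: no change — bisadek
  rule 2 (vowel merger): bisadek → bisodek
  rule 3 (vowel merger): bisodek → besodek
  ⇒ Detoran besodek
Hadoric: start from *bisadek.
  rule 1: no change — bisadek
  rule 2 (vowel merger): bisadek → bisedek
  rule 3 (unconditioned shift): bisedek → bisetek
  ⇒ Hadoric bisetek
*bisadek is the unique common source.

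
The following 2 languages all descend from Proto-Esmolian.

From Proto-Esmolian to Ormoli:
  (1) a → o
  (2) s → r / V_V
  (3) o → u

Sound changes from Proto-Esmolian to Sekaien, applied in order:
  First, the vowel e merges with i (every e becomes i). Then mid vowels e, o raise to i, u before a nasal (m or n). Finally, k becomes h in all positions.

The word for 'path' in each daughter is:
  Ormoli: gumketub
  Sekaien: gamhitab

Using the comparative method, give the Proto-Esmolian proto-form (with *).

Position 2: Ormoli has u, Sekaien has a. Sekaien preserves a here (none of its changes turn any other segment into a), so the proto-segment is *a.
Position 4: Ormoli has k, Sekaien has h. Ormoli preserves k here (none of its changes turn any other segment into k), so the proto-segment is *k.
Position 7: Ormoli has u, Sekaien has a. Sekaien preserves a here (none of its changes turn any other segment into a), so the proto-segment is *a.
This points to *gamketab. Verify forward in each daughter:
Ormoli: start from *gamketab.
  rule 1 (vowel merger): gamketab → gomketob
  rule 2: no change — gomketob
  rule 3 (vowel merger): gomketob → gumketub
  ⇒ Ormoli gumketub
Sekaien: start from *gamketab.
  rule 1 (vowel merger): gamketab → gamkitab
  rule 2: no change — gamkitab
  rule 3 (unconditioned shift): gamkitab → gamhitab
  ⇒ Sekaien gamhitab
No other proto-form is consistent with every reflex, so the reconstruction is *gamketab.

*gamketab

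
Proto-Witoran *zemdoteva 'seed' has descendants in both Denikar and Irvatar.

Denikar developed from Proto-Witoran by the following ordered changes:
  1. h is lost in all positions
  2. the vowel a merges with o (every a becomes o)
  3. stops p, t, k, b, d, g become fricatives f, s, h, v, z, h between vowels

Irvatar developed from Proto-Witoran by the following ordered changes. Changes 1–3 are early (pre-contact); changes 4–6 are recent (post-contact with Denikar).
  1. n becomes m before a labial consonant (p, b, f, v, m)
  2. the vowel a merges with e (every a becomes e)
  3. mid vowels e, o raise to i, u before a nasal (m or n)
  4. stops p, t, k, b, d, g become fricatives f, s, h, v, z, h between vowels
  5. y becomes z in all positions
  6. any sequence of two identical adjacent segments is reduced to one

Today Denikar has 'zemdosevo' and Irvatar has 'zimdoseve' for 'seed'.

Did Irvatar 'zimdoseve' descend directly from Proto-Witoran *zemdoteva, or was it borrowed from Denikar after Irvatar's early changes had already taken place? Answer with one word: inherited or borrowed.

inherited

If inherited, *zemdoteva would pass through all of Irvatar's changes:
Irvatar: *zemdoteva
  zemdoteva (rule 1 does not apply)
  zemdoteva → zemdoteve   [vowel merger]
  zemdoteve → zimdoteve   [pre-nasal raising]
  zimdoteve → zimdoseve   [intervocalic lenition]
  zimdoseve (rule 5 does not apply)
  zimdoseve (rule 6 does not apply)
  giving Irvatar zimdoseve.
If borrowed from Denikar 'zemdosevo' after the early changes, it would undergo only the recent ones:
  rule 4 (intervocalic lenition): no change (zemdosevo)
  rule 5 (unconditioned shift): no change (zemdosevo)
  rule 6 (degemination): no change (zemdosevo)
  ⇒ as a loan: zemdosevo
Irvatar 'zimdoseve' matches the inherited outcome exactly, so it is an inherited cognate, not a loan.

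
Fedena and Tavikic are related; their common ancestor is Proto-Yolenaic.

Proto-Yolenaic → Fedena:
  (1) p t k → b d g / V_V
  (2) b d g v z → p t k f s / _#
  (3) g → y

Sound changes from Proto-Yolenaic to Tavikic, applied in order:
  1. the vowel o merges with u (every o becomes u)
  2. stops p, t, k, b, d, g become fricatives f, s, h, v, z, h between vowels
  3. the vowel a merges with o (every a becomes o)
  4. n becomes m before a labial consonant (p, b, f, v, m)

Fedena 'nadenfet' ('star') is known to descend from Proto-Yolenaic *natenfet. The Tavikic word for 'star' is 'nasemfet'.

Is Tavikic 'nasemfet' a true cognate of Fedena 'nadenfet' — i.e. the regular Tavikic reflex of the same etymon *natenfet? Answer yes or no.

no

Derive the expected Tavikic reflex of *natenfet:
Tavikic: *natenfet > nasenfet > nosenfet > nosemfet  (by intervocalic lenition, vowel merger, nasal place assimilation)
The regular Tavikic reflex would be 'nosemfet', but the attested form is 'nasemfet'. The correspondence is irregular, so they are not cognates (the Tavikic form has a different source).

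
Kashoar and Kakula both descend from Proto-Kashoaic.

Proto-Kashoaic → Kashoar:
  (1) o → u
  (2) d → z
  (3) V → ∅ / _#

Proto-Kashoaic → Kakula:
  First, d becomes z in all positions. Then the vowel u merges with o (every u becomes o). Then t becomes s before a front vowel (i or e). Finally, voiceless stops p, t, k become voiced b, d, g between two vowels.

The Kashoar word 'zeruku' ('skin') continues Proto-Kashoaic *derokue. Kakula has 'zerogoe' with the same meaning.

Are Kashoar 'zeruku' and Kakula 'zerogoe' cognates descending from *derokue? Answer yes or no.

yes

Derive the expected Kakula reflex of *derokue:
Kakula: *derokue
  derokue → zerokue   [unconditioned shift]
  zerokue → zerokoe   [vowel merger]
  zerokoe (rule 3 does not apply)
  zerokoe → zerogoe   [intervocalic voicing]
  giving Kakula zerogoe.
Kakula 'zerogoe' matches the regular reflex exactly, so the pair is cognate.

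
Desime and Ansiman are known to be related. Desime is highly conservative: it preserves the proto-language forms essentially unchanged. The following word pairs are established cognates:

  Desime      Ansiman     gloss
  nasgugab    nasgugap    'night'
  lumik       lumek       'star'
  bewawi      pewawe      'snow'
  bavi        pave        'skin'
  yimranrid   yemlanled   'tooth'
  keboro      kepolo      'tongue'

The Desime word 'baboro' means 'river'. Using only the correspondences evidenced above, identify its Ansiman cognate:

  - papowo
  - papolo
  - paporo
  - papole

bavi ~ pave — Desime b corresponds to Ansiman p word-initially before a back vowel.
keboro ~ kepolo — Desime b corresponds to Ansiman p between vowels (before a back vowel).
keboro ~ kepolo — Desime r corresponds to Ansiman l between vowels (before a back vowel).
Applying these to Desime 'baboro':
  baboro → paboro   (b→p word-initially before a back vowel)
  paboro → paporo   (b→p between vowels (before a back vowel))
  paporo → papolo   (r→l between vowels (before a back vowel))
So the Ansiman cognate is 'papolo'.

papolo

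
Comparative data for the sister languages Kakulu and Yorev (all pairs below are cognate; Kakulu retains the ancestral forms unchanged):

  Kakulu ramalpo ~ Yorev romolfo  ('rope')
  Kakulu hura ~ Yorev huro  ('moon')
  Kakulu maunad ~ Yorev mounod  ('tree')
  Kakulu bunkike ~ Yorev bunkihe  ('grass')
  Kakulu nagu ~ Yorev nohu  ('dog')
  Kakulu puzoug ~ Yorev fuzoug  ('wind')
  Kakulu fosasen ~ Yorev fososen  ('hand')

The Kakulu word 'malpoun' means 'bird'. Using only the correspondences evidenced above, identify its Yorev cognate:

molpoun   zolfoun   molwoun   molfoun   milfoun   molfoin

molfoun

ramalpo ~ romolfo, maunad ~ mounod — Kakulu a corresponds to Yorev o after a consonant, before a consonant other than r, m, n, p, b, f, v.
ramalpo ~ romolfo — Kakulu p corresponds to Yorev f after a consonant, before a back vowel.
Applying these to Kakulu 'malpoun':
  malpoun → molpoun   (a→o after a consonant, before a consonant other than r, m, n, p, b, f, v)
  molpoun → molfoun   (p→f after a consonant, before a back vowel)
So the Yorev cognate is 'molfoun'.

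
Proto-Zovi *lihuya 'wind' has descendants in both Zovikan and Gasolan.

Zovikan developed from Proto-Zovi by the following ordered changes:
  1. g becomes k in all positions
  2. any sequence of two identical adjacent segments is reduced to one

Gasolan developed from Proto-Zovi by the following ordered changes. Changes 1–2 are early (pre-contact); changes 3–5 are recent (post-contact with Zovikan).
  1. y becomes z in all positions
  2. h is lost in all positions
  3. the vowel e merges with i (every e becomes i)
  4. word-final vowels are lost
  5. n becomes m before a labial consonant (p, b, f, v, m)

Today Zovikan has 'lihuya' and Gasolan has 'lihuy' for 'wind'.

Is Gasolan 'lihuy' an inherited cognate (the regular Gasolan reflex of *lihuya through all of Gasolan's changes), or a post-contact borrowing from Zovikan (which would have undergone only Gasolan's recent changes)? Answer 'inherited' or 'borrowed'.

If inherited, *lihuya would pass through all of Gasolan's changes:
Gasolan: *lihuya
  lihuya → lihuza   [unconditioned shift]
  lihuza → liuza   [h-loss]
  liuza (rule 3 does not apply)
  liuza → liuz   [apocope]
  liuz (rule 5 does not apply)
  giving Gasolan liuz.
If borrowed from Zovikan 'lihuya' after the early changes, it would undergo only the recent ones:
  rule 3 (vowel merger): no change (lihuya)
  rule 4 (apocope): lihuya → lihuy
  rule 5 (nasal place assimilation): no change (lihuy)
  ⇒ as a loan: lihuy
Gasolan 'lihuy' matches the loan outcome 'lihuy', not the inherited 'liuz' — it skipped the early Gasolan changes, so it was borrowed from Zovikan.

borrowed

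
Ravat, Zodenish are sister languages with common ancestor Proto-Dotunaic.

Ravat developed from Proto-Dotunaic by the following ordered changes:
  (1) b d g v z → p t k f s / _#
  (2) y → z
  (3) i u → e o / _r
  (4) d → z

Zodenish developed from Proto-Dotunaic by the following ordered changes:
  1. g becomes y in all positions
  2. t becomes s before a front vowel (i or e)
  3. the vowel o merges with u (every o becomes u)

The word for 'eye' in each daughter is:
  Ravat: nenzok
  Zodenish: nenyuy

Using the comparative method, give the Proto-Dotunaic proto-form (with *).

Position 5: Ravat has o, Zodenish has u. Taking the neighbouring segments as reconstructed: Ravat o can only go back to *o; Zodenish u could go back to *o or *u — the one source consistent with every daughter is *o.
Position 6: Ravat has k, Zodenish has y. Taking the neighbouring segments as reconstructed: Ravat k could go back to *k or *g; Zodenish y could go back to *g or *y — the one source consistent with every daughter is *g.
Position 4: Ravat has z, Zodenish has y. Taking the neighbouring segments as reconstructed: Ravat z could go back to *d or *z or *y; Zodenish y could go back to *g or *y — the one source consistent with every daughter is *y.
Continuing position by position gives *nenyog; check it forward:
Ravat: *nenyog > nenyok > nenzok  (by final devoicing, unconditioned shift)
Zodenish: *nenyog > nenyoy > nenyuy  (by unconditioned shift, vowel merger)
*nenyog is the unique common source.

*nenyog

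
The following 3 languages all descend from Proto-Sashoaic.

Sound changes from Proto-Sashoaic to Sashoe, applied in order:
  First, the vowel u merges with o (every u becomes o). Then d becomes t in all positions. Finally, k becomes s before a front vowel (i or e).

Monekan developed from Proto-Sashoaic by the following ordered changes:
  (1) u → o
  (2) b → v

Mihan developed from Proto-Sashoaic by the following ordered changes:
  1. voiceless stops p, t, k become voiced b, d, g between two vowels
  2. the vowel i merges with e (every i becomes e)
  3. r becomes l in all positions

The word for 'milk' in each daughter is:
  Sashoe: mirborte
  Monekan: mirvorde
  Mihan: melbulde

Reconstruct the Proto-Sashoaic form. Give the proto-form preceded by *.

*mirburde

Position 7: Sashoe has t, Monekan has d, Mihan has d. Monekan preserves d here (none of its changes turn any other segment into d), so the proto-segment is *d.
Position 4: Sashoe has b, Monekan has v, Mihan has b. Sashoe preserves b here (none of its changes turn any other segment into b), so the proto-segment is *b.
Position 3: Sashoe has r, Monekan has r, Mihan has l. Sashoe preserves r here (none of its changes turn any other segment into r), so the proto-segment is *r.
Verify the candidate proto-form against each daughter:
Sashoe: *mirburde
  mirburde → mirborde   [vowel merger]
  mirborde → mirborte   [unconditioned shift]
  mirborte (rule 3 does not apply)
  giving Sashoe mirborte.
Monekan: *mirburde > mirborde > mirvorde  (by vowel merger, unconditioned shift)
Mihan: *mirburde
  mirburde (rule 1 does not apply)
  mirburde → merburde   [vowel merger]
  merburde → melbulde   [unconditioned shift]
  giving Mihan melbulde.
Only *mirburde yields all of Sashoe mirborte, Monekan mirvorde, Mihan melbulde.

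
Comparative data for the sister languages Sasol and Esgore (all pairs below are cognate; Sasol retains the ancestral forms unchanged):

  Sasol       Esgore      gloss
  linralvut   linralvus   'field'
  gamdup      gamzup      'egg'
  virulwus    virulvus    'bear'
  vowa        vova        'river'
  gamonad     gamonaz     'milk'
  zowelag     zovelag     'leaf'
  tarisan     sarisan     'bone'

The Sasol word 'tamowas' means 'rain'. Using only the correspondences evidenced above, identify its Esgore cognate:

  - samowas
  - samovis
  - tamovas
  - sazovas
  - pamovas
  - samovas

tarisan ~ sarisan — Sasol t corresponds to Esgore s word-initially before a back vowel.
vowa ~ vova — Sasol w corresponds to Esgore v between vowels (before a back vowel).
Applying these to Sasol 'tamowas':
  tamowas → samowas   (t→s word-initially before a back vowel)
  samowas → samovas   (w→v between vowels (before a back vowel))
So the Esgore cognate is 'samovas'.

samovas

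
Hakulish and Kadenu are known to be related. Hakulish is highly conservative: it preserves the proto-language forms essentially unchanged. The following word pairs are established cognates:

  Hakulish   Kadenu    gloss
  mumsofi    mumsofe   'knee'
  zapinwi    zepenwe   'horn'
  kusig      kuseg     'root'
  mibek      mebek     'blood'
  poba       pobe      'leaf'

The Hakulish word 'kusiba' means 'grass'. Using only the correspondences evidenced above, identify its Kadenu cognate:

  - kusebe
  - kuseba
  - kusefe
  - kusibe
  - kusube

kusebe

mibek ~ mebek — Hakulish i corresponds to Kadenu e after a consonant, before a labial obstruent.
poba ~ pobe — Hakulish a corresponds to Kadenu e word-finally.
Applying these to Hakulish 'kusiba':
  kusiba → kuseba   (i→e after a consonant, before a labial obstruent)
  kuseba → kusebe   (a→e word-finally)
So the Kadenu cognate is 'kusebe'.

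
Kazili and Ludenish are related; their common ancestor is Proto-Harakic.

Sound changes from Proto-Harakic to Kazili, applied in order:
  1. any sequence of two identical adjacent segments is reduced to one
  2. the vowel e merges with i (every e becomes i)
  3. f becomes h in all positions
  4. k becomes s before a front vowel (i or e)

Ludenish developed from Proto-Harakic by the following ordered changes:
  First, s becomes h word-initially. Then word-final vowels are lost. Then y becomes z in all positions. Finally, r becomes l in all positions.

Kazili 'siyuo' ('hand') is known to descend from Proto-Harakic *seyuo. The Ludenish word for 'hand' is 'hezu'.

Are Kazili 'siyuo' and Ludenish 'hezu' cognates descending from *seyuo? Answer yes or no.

yes

Derive the expected Ludenish reflex of *seyuo:
Ludenish: *seyuo > heyuo > heyu > hezu  (by debuccalisation, apocope, unconditioned shift)
Ludenish 'hezu' matches the regular reflex exactly, so the pair is cognate.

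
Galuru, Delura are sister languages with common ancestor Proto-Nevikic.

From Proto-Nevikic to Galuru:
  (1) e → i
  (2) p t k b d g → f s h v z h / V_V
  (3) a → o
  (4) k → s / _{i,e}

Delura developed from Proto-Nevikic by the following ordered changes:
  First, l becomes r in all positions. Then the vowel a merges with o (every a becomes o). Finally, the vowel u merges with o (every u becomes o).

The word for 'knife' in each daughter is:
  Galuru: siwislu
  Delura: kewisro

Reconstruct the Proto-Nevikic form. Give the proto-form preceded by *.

Position 7: Galuru has u, Delura has o. Galuru preserves u here (none of its changes turn any other segment into u), so the proto-segment is *u.
Position 2: Galuru has i, Delura has e. Delura preserves e here (none of its changes turn any other segment into e), so the proto-segment is *e.
Verify the candidate proto-form against each daughter:
Galuru: *kewislu
  kewislu → kiwislu   [vowel merger]
  kiwislu (rule 2 does not apply)
  kiwislu (rule 3 does not apply)
  kiwislu → siwislu   [palatalisation]
  giving Galuru siwislu.
Delura: start from *kewislu.
  rule 1 (unconditioned shift): kewislu → kewisru
  rule 2: no change — kewisru
  rule 3 (vowel merger): kewisru → kewisro
  ⇒ Delura kewisro
*kewislu is the unique common source.

*kewislu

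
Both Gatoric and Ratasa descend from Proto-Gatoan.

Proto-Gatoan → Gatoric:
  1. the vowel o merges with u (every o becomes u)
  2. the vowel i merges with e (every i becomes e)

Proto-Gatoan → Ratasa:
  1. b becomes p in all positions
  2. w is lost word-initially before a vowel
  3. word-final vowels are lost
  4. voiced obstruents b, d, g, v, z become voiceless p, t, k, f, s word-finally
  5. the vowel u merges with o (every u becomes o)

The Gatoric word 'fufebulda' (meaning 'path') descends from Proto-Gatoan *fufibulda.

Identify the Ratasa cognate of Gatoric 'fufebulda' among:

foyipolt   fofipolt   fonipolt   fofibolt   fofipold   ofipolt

Ratasa: start from *fufibulda.
  rule 1 (unconditioned shift): fufibulda → fufipulda
  rule 2: no change — fufipulda
  rule 3 (apocope): fufipulda → fufipuld
  rule 4 (final devoicing): fufipuld → fufipult
  rule 5 (vowel merger): fufipult → fofipolt
  ⇒ Ratasa fofipolt

fofipolt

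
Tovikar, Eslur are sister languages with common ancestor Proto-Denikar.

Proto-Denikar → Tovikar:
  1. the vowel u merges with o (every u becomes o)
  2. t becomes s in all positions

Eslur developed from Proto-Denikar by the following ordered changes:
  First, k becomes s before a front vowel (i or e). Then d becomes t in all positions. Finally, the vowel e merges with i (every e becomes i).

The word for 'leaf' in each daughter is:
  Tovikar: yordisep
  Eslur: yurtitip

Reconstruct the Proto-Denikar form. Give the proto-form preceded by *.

*yurditep

Position 2: Tovikar has o, Eslur has u. Eslur preserves u here (none of its changes turn any other segment into u), so the proto-segment is *u.
Position 6: Tovikar has s, Eslur has t. Taking the neighbouring segments as reconstructed: Tovikar s could go back to *t or *s; Eslur t could go back to *t or *d — the one source consistent with every daughter is *t.
Position 4: Tovikar has d, Eslur has t. Tovikar preserves d here (none of its changes turn any other segment into d), so the proto-segment is *d.
Verify the candidate proto-form against each daughter:
Tovikar: start from *yurditep.
  rule 1 (vowel merger): yurditep → yorditep
  rule 2 (unconditioned shift): yorditep → yordisep
  ⇒ Tovikar yordisep
Eslur: start from *yurditep.
  rule 1: no change — yurditep
  rule 2 (unconditioned shift): yurditep → yurtitep
  rule 3 (vowel merger): yurtitep → yurtitip
  ⇒ Eslur yurtitip
*yurditep is the unique common source.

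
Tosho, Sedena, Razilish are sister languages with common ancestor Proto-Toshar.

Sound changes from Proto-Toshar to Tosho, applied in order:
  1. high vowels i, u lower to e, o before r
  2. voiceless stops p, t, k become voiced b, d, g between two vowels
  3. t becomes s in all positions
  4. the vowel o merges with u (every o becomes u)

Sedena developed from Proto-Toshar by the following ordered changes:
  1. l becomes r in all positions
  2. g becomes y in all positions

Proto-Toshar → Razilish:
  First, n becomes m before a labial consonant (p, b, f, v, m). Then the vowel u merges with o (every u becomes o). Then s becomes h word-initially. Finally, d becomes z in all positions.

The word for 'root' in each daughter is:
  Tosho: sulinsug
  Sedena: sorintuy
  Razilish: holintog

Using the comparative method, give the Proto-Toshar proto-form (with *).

*solintug

Position 2: Tosho has u, Sedena has o, Razilish has o. Sedena preserves o here (none of its changes turn any other segment into o), so the proto-segment is *o.
Position 3: Tosho has l, Sedena has r, Razilish has l. Tosho preserves l here (none of its changes turn any other segment into l), so the proto-segment is *l.
Position 7: Tosho has u, Sedena has u, Razilish has o. Sedena preserves u here (none of its changes turn any other segment into u), so the proto-segment is *u.
Verify the candidate proto-form against each daughter:
Tosho: *solintug > solinsug > sulinsug  (by unconditioned shift, vowel merger)
Sedena: start from *solintug.
  rule 1 (unconditioned shift): solintug → sorintug
  rule 2 (unconditioned shift): sorintug → sorintuy
  ⇒ Sedena sorintuy
Razilish: start from *solintug.
  rule 1: no change — solintug
  rule 2 (vowel merger): solintug → solintog
  rule 3 (debuccalisation): solintog → holintog
  rule 4: no change — holintog
  ⇒ Razilish holintog
*solintug is the unique common source.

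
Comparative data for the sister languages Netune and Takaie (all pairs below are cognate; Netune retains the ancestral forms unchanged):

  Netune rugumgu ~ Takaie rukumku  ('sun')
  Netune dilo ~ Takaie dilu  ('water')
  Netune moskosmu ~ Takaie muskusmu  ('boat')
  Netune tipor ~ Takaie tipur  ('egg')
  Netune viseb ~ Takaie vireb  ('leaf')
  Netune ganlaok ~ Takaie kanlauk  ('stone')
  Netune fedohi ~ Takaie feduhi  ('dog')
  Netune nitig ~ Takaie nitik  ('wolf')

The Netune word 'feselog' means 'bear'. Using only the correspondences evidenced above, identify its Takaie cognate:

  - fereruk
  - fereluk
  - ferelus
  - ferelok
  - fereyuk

viseb ~ vireb — Netune s corresponds to Takaie r between vowels (before a front vowel).
moskosmu ~ muskusmu, fedohi ~ feduhi — Netune o corresponds to Takaie u after a consonant, before a consonant other than r, m, n, p, b, f, v.
nitig ~ nitik — Netune g corresponds to Takaie k word-finally.
Applying these to Netune 'feselog':
  feselog → ferelog   (s→r between vowels (before a front vowel))
  ferelog → ferelug   (o→u after a consonant, before a consonant other than r, m, n, p, b, f, v)
  ferelug → fereluk   (g→k word-finally)
So the Takaie cognate is 'fereluk'.

fereluk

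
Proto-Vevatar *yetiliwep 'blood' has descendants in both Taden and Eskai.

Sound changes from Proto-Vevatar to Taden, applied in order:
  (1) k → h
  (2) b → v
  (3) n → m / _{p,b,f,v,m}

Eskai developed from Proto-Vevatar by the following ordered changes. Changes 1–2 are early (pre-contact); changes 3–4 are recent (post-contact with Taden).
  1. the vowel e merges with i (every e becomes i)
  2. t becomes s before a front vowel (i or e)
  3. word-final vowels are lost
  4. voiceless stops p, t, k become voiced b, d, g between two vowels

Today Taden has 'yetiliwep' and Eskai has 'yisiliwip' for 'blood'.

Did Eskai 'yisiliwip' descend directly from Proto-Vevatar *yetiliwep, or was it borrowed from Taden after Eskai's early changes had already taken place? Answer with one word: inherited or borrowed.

If inherited, *yetiliwep would pass through all of Eskai's changes:
Eskai: *yetiliwep
  yetiliwep → yitiliwip   [vowel merger]
  yitiliwip → yisiliwip   [palatalisation]
  yisiliwip (rule 3 does not apply)
  yisiliwip (rule 4 does not apply)
  giving Eskai yisiliwip.
If borrowed from Taden 'yetiliwep' after the early changes, it would undergo only the recent ones:
  rule 3 (apocope): no change (yetiliwep)
  rule 4 (intervocalic voicing): yetiliwep → yediliwep
  ⇒ as a loan: yediliwep
Eskai 'yisiliwip' matches the inherited outcome exactly, so it is an inherited cognate, not a loan.

inherited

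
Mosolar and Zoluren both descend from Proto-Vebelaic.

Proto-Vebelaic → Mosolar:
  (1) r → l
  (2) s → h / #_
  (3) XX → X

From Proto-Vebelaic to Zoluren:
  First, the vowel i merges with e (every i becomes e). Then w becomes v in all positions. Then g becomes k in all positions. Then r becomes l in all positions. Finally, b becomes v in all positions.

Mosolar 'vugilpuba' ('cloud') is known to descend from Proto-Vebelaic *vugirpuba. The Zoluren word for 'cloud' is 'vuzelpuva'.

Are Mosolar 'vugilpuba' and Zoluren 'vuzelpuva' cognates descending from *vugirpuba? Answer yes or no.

Derive the expected Zoluren reflex of *vugirpuba:
Zoluren: start from *vugirpuba.
  rule 1 (vowel merger): vugirpuba → vugerpuba
  rule 2: no change — vugerpuba
  rule 3 (unconditioned shift): vugerpuba → vukerpuba
  rule 4 (unconditioned shift): vukerpuba → vukelpuba
  rule 5 (unconditioned shift): vukelpuba → vukelpuva
  ⇒ Zoluren vukelpuva
The regular Zoluren reflex would be 'vukelpuva', but the attested form is 'vuzelpuva'. The correspondence is irregular, so they are not cognates (the Zoluren form has a different source).

no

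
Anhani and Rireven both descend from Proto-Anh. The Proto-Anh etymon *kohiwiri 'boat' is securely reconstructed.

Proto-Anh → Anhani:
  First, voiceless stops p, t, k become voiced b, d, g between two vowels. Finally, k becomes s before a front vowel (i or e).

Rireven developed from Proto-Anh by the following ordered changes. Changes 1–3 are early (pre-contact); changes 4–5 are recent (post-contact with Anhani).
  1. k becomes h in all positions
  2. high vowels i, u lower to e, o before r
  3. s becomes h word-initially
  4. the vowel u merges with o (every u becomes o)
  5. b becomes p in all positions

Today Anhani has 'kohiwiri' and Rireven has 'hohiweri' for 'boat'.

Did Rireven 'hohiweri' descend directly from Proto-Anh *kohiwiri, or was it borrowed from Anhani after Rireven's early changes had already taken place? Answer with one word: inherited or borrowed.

If inherited, *kohiwiri would pass through all of Rireven's changes:
Rireven: *kohiwiri
  kohiwiri → hohiwiri   [unconditioned shift]
  hohiwiri → hohiweri   [pre-rhotic lowering]
  hohiweri (rule 3 does not apply)
  hohiweri (rule 4 does not apply)
  hohiweri (rule 5 does not apply)
  giving Rireven hohiweri.
If borrowed from Anhani 'kohiwiri' after the early changes, it would undergo only the recent ones:
  rule 4 (vowel merger): no change (kohiwiri)
  rule 5 (unconditioned shift): no change (kohiwiri)
  ⇒ as a loan: kohiwiri
Rireven 'hohiweri' matches the inherited outcome exactly, so it is an inherited cognate, not a loan.

inherited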